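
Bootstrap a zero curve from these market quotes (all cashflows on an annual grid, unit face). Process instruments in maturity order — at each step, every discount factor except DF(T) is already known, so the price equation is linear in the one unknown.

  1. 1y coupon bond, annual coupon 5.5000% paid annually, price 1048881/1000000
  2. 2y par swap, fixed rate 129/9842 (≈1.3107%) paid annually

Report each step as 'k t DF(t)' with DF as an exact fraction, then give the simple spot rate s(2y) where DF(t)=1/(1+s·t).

1 1 4971/5000
2 2 4871/5000
s(2y) = (1/(4871/5000) − 1)/(2) = 129/9742 ≈ 1.3242%

step 1 [1y] bond c/1=11/200: DF=(1048881/1000000 − 11/200·(0))/(1+11/200) = 4971/5000 ≈ 0.994200
step 2 [2y] swap r/1=129/9842: DF=(1 − 129/9842·(0.994200))/(1+129/9842) = 4871/5000 ≈ 0.974200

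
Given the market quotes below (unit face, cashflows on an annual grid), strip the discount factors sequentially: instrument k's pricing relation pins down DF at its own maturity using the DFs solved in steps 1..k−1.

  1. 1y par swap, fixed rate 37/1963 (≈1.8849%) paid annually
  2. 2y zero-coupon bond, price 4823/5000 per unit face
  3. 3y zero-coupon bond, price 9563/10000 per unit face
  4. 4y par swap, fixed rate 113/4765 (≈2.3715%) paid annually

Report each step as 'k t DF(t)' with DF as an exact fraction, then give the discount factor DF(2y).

1 1 1963/2000
2 2 4823/5000
3 3 9563/10000
4 4 1137/1250
DF(2y) = 4823/5000 ≈ 0.964600

step 1 [1y] swap r/1=37/1963: DF=(1 − 37/1963·(0))/(1+37/1963) = 1963/2000 ≈ 0.981500
step 2 [2y] zero: DF = P = 4823/5000 ≈ 0.964600
step 3 [3y] zero: DF = P = 9563/10000 ≈ 0.956300
step 4 [4y] swap r/1=113/4765: DF=(1 − 113/4765·(0.981500+0.964600+0.956300))/(1+113/4765) = 1137/1250 ≈ 0.909600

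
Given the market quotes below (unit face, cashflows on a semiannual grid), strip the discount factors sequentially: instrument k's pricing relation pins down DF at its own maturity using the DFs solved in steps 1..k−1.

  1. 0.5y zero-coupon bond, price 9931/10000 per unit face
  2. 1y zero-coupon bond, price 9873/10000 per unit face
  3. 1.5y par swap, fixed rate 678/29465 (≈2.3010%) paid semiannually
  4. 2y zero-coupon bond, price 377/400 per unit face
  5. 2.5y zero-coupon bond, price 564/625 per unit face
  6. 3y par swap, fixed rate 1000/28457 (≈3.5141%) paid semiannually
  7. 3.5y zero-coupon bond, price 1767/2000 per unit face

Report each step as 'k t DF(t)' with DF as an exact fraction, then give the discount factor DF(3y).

step 1 [0.5y] zero: DF = P = 9931/10000 ≈ 0.993100
step 2 [1y] zero: DF = P = 9873/10000 ≈ 0.987300
step 3 [1.5y] swap r/2=339/29465: DF=(1 − 339/29465·(0.993100+0.987300))/(1+339/29465) = 9661/10000 ≈ 0.966100
step 4 [2y] zero: DF = P = 377/400 ≈ 0.942500
step 5 [2.5y] zero: DF = P = 564/625 ≈ 0.902400
step 6 [3y] swap r/2=500/28457: DF=(1 − 500/28457·(0.993100+0.987300+0.966100+0.942500+0.902400))/(1+500/28457) = 9/10 ≈ 0.900000
step 7 [3.5y] zero: DF = P = 1767/2000 ≈ 0.883500

1 1/2 9931/10000
2 1 9873/10000
3 3/2 9661/10000
4 2 377/400
5 5/2 564/625
6 3 9/10
7 7/2 1767/2000
DF(3y) = 9/10 ≈ 0.900000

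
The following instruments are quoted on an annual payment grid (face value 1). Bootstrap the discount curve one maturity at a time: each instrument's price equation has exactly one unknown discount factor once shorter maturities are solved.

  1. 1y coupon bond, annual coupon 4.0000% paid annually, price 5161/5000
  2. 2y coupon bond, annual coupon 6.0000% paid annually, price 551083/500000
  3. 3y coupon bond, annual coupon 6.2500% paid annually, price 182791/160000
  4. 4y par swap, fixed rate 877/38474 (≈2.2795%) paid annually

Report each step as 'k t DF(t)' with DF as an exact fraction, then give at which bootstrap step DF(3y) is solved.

step 1 [1y] bond c/1=1/25: DF=(5161/5000 − 1/25·(0))/(1+1/25) = 397/400 ≈ 0.992500
step 2 [2y] bond c/1=3/50: DF=(551083/500000 − 3/50·(0.992500))/(1+3/50) = 2459/2500 ≈ 0.983600
step 3 [3y] bond c/1=1/16: DF=(182791/160000 − 1/16·(0.992500+0.983600))/(1+1/16) = 959/1000 ≈ 0.959000
step 4 [4y] swap r/1=877/38474: DF=(1 − 877/38474·(0.992500+0.983600+0.959000))/(1+877/38474) = 9123/10000 ≈ 0.912300

1 1 397/400
2 2 2459/2500
3 3 959/1000
4 4 9123/10000
DF(3y) is solved at step 3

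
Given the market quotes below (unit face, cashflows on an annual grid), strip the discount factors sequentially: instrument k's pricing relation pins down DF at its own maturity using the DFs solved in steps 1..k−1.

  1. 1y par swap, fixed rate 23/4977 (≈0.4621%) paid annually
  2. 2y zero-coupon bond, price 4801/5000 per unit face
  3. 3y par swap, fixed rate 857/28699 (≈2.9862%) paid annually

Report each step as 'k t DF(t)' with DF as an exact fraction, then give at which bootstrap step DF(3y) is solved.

1 1 4977/5000
2 2 4801/5000
3 3 9143/10000
DF(3y) is solved at step 3

step 1 [1y] swap r/1=23/4977: DF=(1 − 23/4977·(0))/(1+23/4977) = 4977/5000 ≈ 0.995400
step 2 [2y] zero: DF = P = 4801/5000 ≈ 0.960200
step 3 [3y] swap r/1=857/28699: DF=(1 − 857/28699·(0.995400+0.960200))/(1+857/28699) = 9143/10000 ≈ 0.914300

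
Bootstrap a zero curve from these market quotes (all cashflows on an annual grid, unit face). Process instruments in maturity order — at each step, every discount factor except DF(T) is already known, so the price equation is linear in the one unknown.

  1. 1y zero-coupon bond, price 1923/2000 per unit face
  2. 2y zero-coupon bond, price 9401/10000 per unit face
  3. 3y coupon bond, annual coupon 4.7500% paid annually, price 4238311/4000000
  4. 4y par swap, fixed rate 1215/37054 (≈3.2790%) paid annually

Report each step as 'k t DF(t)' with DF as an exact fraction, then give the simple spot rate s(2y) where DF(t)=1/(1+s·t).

1 1 1923/2000
2 2 9401/10000
3 3 9253/10000
4 4 1757/2000
s(2y) = (1/(9401/10000) − 1)/(2) = 599/18802 ≈ 3.1858%

step 1 [1y] zero: DF = P = 1923/2000 ≈ 0.961500
step 2 [2y] zero: DF = P = 9401/10000 ≈ 0.940100
step 3 [3y] bond c/1=19/400: DF=(4238311/4000000 − 19/400·(0.961500+0.940100))/(1+19/400) = 9253/10000 ≈ 0.925300
step 4 [4y] swap r/1=1215/37054: DF=(1 − 1215/37054·(0.961500+0.940100+0.925300))/(1+1215/37054) = 1757/2000 ≈ 0.878500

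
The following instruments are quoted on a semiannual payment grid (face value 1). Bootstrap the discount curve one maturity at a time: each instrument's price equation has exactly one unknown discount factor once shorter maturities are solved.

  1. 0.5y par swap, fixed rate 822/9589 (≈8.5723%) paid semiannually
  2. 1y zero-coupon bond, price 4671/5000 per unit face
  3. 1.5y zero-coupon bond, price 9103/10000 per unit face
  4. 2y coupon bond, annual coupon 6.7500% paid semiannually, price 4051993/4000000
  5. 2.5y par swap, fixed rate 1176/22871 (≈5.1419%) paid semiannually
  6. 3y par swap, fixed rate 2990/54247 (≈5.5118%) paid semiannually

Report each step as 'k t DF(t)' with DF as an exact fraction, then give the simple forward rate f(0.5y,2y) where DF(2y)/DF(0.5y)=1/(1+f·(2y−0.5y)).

1 1/2 9589/10000
2 1 4671/5000
3 3/2 9103/10000
4 2 2221/2500
5 5/2 1103/1250
6 3 1701/2000
f(0.5y,2y) = ((9589/10000)/(2221/2500) − 1)/(3/2) = 235/4442 ≈ 5.2904%

step 1 [0.5y] swap r/2=411/9589: DF=(1 − 411/9589·(0))/(1+411/9589) = 9589/10000 ≈ 0.958900
step 2 [1y] zero: DF = P = 4671/5000 ≈ 0.934200
step 3 [1.5y] zero: DF = P = 9103/10000 ≈ 0.910300
step 4 [2y] bond c/2=27/800: DF=(4051993/4000000 − 27/800·(0.958900+0.934200+0.910300))/(1+27/800) = 2221/2500 ≈ 0.888400
step 5 [2.5y] swap r/2=588/22871: DF=(1 − 588/22871·(0.958900+0.934200+0.910300+0.888400))/(1+588/22871) = 1103/1250 ≈ 0.882400
step 6 [3y] swap r/2=1495/54247: DF=(1 − 1495/54247·(0.958900+0.934200+0.910300+0.888400+0.882400))/(1+1495/54247) = 1701/2000 ≈ 0.850500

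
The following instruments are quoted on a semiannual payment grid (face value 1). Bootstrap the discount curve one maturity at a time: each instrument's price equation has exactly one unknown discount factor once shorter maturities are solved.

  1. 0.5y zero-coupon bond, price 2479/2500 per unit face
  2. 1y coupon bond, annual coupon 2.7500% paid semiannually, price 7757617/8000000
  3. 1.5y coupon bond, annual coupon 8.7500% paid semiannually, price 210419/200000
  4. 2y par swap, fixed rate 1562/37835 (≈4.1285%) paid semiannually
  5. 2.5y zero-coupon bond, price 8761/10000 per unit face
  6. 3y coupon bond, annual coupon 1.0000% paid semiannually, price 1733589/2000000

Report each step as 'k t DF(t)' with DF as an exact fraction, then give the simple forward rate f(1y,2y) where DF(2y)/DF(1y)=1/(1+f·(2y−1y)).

1 1/2 2479/2500
2 1 9431/10000
3 3/2 9269/10000
4 2 9219/10000
5 5/2 8761/10000
6 3 8393/10000
f(1y,2y) = ((9431/10000)/(9219/10000) − 1)/(1) = 212/9219 ≈ 2.2996%

step 1 [0.5y] zero: DF = P = 2479/2500 ≈ 0.991600
step 2 [1y] bond c/2=11/800: DF=(7757617/8000000 − 11/800·(0.991600))/(1+11/800) = 9431/10000 ≈ 0.943100
step 3 [1.5y] bond c/2=7/160: DF=(210419/200000 − 7/160·(0.991600+0.943100))/(1+7/160) = 9269/10000 ≈ 0.926900
step 4 [2y] swap r/2=781/37835: DF=(1 − 781/37835·(0.991600+0.943100+0.926900))/(1+781/37835) = 9219/10000 ≈ 0.921900
step 5 [2.5y] zero: DF = P = 8761/10000 ≈ 0.876100
step 6 [3y] bond c/2=1/200: DF=(1733589/2000000 − 1/200·(0.991600+0.943100+0.926900+0.921900+0.876100))/(1+1/200) = 8393/10000 ≈ 0.839300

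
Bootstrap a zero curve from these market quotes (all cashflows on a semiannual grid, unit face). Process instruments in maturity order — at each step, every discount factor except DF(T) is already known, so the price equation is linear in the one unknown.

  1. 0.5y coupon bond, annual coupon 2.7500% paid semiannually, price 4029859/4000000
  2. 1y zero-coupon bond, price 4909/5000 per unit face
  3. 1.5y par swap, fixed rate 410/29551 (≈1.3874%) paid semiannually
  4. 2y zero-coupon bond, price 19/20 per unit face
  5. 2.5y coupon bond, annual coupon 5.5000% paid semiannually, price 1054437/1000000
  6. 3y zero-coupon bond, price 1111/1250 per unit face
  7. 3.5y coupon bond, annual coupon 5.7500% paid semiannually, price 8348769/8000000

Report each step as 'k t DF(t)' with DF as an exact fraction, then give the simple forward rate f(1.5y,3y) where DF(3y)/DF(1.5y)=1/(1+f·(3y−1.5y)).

step 1 [0.5y] bond c/2=11/800: DF=(4029859/4000000 − 11/800·(0))/(1+11/800) = 4969/5000 ≈ 0.993800
step 2 [1y] zero: DF = P = 4909/5000 ≈ 0.981800
step 3 [1.5y] swap r/2=205/29551: DF=(1 − 205/29551·(0.993800+0.981800))/(1+205/29551) = 1959/2000 ≈ 0.979500
step 4 [2y] zero: DF = P = 19/20 ≈ 0.950000
step 5 [2.5y] bond c/2=11/400: DF=(1054437/1000000 − 11/400·(0.993800+0.981800+0.979500+0.950000))/(1+11/400) = 9217/10000 ≈ 0.921700
step 6 [3y] zero: DF = P = 1111/1250 ≈ 0.888800
step 7 [3.5y] bond c/2=23/800: DF=(8348769/8000000 − 23/800·(0.993800+0.981800+0.979500+0.950000+0.921700+0.888800))/(1+23/800) = 8547/10000 ≈ 0.854700

1 1/2 4969/5000
2 1 4909/5000
3 3/2 1959/2000
4 2 19/20
5 5/2 9217/10000
6 3 1111/1250
7 7/2 8547/10000
f(1.5y,3y) = ((1959/2000)/(1111/1250) − 1)/(3/2) = 907/13332 ≈ 6.8032%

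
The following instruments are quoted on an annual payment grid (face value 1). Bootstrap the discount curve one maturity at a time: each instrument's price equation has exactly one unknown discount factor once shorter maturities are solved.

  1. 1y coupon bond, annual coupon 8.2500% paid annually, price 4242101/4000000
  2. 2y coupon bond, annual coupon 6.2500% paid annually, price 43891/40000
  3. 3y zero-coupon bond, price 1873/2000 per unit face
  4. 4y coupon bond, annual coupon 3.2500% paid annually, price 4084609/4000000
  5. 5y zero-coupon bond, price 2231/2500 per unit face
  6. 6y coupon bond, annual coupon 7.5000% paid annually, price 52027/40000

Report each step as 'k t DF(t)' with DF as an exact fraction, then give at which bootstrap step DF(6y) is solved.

1 1 9797/10000
2 2 9751/10000
3 3 1873/2000
4 4 449/500
5 5 2231/2500
6 6 8833/10000
DF(6y) is solved at step 6

step 1 [1y] bond c/1=33/400: DF=(4242101/4000000 − 33/400·(0))/(1+33/400) = 9797/10000 ≈ 0.979700
step 2 [2y] bond c/1=1/16: DF=(43891/40000 − 1/16·(0.979700))/(1+1/16) = 9751/10000 ≈ 0.975100
step 3 [3y] zero: DF = P = 1873/2000 ≈ 0.936500
step 4 [4y] bond c/1=13/400: DF=(4084609/4000000 − 13/400·(0.979700+0.975100+0.936500))/(1+13/400) = 449/500 ≈ 0.898000
step 5 [5y] zero: DF = P = 2231/2500 ≈ 0.892400
step 6 [6y] bond c/1=3/40: DF=(52027/40000 − 3/40·(0.979700+0.975100+0.936500+0.898000+0.892400))/(1+3/40) = 8833/10000 ≈ 0.883300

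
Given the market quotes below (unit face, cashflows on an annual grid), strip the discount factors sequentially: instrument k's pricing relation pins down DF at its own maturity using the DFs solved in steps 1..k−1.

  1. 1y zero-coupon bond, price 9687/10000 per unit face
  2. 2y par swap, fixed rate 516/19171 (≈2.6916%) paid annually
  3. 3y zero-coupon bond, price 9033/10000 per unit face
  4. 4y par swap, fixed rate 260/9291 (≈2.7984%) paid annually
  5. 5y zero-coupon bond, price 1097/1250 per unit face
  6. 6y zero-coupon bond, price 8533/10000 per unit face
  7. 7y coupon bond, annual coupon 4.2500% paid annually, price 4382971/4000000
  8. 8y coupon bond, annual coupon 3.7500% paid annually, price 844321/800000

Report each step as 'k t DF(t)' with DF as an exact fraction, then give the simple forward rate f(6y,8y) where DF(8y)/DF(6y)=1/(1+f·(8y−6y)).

1 1 9687/10000
2 2 2371/2500
3 3 9033/10000
4 4 112/125
5 5 1097/1250
6 6 8533/10000
7 7 829/1000
8 8 494/625
f(6y,8y) = ((8533/10000)/(494/625) − 1)/(2) = 629/15808 ≈ 3.9790%

step 1 [1y] zero: DF = P = 9687/10000 ≈ 0.968700
step 2 [2y] swap r/1=516/19171: DF=(1 − 516/19171·(0.968700))/(1+516/19171) = 2371/2500 ≈ 0.948400
step 3 [3y] zero: DF = P = 9033/10000 ≈ 0.903300
step 4 [4y] swap r/1=260/9291: DF=(1 − 260/9291·(0.968700+0.948400+0.903300))/(1+260/9291) = 112/125 ≈ 0.896000
step 5 [5y] zero: DF = P = 1097/1250 ≈ 0.877600
step 6 [6y] zero: DF = P = 8533/10000 ≈ 0.853300
step 7 [7y] bond c/1=17/400: DF=(4382971/4000000 − 17/400·(0.968700+0.948400+0.903300+0.896000+0.877600+0.853300))/(1+17/400) = 829/1000 ≈ 0.829000
step 8 [8y] bond c/1=3/80: DF=(844321/800000 − 3/80·(0.968700+0.948400+0.903300+0.896000+0.877600+0.853300+0.829000))/(1+3/80) = 494/625 ≈ 0.790400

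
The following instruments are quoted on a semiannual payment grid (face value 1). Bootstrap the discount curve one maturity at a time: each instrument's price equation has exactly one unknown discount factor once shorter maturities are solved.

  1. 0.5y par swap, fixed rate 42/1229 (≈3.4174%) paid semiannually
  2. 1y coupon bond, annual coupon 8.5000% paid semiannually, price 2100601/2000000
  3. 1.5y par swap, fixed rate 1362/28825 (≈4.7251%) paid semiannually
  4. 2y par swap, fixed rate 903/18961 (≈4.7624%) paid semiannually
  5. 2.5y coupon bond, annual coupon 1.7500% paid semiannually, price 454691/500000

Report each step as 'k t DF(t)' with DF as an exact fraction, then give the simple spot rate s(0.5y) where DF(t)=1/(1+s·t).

step 1 [0.5y] swap r/2=21/1229: DF=(1 − 21/1229·(0))/(1+21/1229) = 1229/1250 ≈ 0.983200
step 2 [1y] bond c/2=17/400: DF=(2100601/2000000 − 17/400·(0.983200))/(1+17/400) = 4837/5000 ≈ 0.967400
step 3 [1.5y] swap r/2=681/28825: DF=(1 − 681/28825·(0.983200+0.967400))/(1+681/28825) = 9319/10000 ≈ 0.931900
step 4 [2y] swap r/2=903/37922: DF=(1 − 903/37922·(0.983200+0.967400+0.931900))/(1+903/37922) = 9097/10000 ≈ 0.909700
step 5 [2.5y] bond c/2=7/800: DF=(454691/500000 − 7/800·(0.983200+0.967400+0.931900+0.909700))/(1+7/800) = 4343/5000 ≈ 0.868600

1 1/2 1229/1250
2 1 4837/5000
3 3/2 9319/10000
4 2 9097/10000
5 5/2 4343/5000
s(0.5y) = (1/(1229/1250) − 1)/(1/2) = 42/1229 ≈ 3.4174%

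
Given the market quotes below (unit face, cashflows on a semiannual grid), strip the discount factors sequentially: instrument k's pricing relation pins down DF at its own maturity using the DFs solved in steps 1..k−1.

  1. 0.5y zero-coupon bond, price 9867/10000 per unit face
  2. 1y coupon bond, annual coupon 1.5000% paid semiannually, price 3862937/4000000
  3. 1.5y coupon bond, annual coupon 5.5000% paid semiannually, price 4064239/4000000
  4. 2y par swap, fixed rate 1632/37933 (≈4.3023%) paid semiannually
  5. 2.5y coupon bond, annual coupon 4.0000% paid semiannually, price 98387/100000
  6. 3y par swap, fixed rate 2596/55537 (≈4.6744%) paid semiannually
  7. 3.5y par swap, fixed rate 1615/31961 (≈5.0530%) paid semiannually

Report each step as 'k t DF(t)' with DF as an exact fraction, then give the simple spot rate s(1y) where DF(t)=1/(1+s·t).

1 1/2 9867/10000
2 1 1189/1250
3 3/2 937/1000
4 2 574/625
5 5/2 4451/5000
6 3 4351/5000
7 7/2 1677/2000
s(1y) = (1/(1189/1250) − 1)/(1) = 61/1189 ≈ 5.1304%

step 1 [0.5y] zero: DF = P = 9867/10000 ≈ 0.986700
step 2 [1y] bond c/2=3/400: DF=(3862937/4000000 − 3/400·(0.986700))/(1+3/400) = 1189/1250 ≈ 0.951200
step 3 [1.5y] bond c/2=11/400: DF=(4064239/4000000 − 11/400·(0.986700+0.951200))/(1+11/400) = 937/1000 ≈ 0.937000
step 4 [2y] swap r/2=816/37933: DF=(1 − 816/37933·(0.986700+0.951200+0.937000))/(1+816/37933) = 574/625 ≈ 0.918400
step 5 [2.5y] bond c/2=1/50: DF=(98387/100000 − 1/50·(0.986700+0.951200+0.937000+0.918400))/(1+1/50) = 4451/5000 ≈ 0.890200
step 6 [3y] swap r/2=1298/55537: DF=(1 − 1298/55537·(0.986700+0.951200+0.937000+0.918400+0.890200))/(1+1298/55537) = 4351/5000 ≈ 0.870200
step 7 [3.5y] swap r/2=1615/63922: DF=(1 − 1615/63922·(0.986700+0.951200+0.937000+0.918400+0.890200+0.870200))/(1+1615/63922) = 1677/2000 ≈ 0.838500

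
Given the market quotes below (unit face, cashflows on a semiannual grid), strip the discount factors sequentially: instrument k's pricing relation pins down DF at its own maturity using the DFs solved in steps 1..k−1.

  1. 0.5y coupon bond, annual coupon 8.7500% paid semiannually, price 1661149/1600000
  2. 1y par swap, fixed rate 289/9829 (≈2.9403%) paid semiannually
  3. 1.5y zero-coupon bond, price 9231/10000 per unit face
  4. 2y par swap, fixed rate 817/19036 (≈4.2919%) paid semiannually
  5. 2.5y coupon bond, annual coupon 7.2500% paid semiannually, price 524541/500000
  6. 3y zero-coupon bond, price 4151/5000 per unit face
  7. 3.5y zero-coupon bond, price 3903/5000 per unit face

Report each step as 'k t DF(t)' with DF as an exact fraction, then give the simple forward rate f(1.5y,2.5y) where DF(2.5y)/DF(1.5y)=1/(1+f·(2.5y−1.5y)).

1 1/2 9947/10000
2 1 9711/10000
3 3/2 9231/10000
4 2 9183/10000
5 5/2 1099/1250
6 3 4151/5000
7 7/2 3903/5000
f(1.5y,2.5y) = ((9231/10000)/(1099/1250) − 1)/(1) = 439/8792 ≈ 4.9932%

step 1 [0.5y] bond c/2=7/160: DF=(1661149/1600000 − 7/160·(0))/(1+7/160) = 9947/10000 ≈ 0.994700
step 2 [1y] swap r/2=289/19658: DF=(1 − 289/19658·(0.994700))/(1+289/19658) = 9711/10000 ≈ 0.971100
step 3 [1.5y] zero: DF = P = 9231/10000 ≈ 0.923100
step 4 [2y] swap r/2=817/38072: DF=(1 − 817/38072·(0.994700+0.971100+0.923100))/(1+817/38072) = 9183/10000 ≈ 0.918300
step 5 [2.5y] bond c/2=29/800: DF=(524541/500000 − 29/800·(0.994700+0.971100+0.923100+0.918300))/(1+29/800) = 1099/1250 ≈ 0.879200
step 6 [3y] zero: DF = P = 4151/5000 ≈ 0.830200
step 7 [3.5y] zero: DF = P = 3903/5000 ≈ 0.780600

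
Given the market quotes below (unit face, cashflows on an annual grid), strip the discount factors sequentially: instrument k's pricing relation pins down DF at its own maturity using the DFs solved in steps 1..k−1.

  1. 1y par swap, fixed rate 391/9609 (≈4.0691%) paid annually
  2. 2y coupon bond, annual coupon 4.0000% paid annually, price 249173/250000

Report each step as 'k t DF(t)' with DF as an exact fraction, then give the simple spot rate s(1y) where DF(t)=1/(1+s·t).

1 1 9609/10000
2 2 4607/5000
s(1y) = (1/(9609/10000) − 1)/(1) = 391/9609 ≈ 4.0691%

step 1 [1y] swap r/1=391/9609: DF=(1 − 391/9609·(0))/(1+391/9609) = 9609/10000 ≈ 0.960900
step 2 [2y] bond c/1=1/25: DF=(249173/250000 − 1/25·(0.960900))/(1+1/25) = 4607/5000 ≈ 0.921400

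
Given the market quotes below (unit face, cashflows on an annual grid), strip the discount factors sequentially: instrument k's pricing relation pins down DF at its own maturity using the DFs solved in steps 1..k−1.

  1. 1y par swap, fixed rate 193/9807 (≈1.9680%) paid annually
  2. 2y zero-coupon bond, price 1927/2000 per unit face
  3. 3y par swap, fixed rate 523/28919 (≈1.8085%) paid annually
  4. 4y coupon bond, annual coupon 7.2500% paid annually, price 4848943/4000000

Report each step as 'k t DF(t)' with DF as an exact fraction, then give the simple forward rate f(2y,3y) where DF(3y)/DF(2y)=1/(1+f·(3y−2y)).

step 1 [1y] swap r/1=193/9807: DF=(1 − 193/9807·(0))/(1+193/9807) = 9807/10000 ≈ 0.980700
step 2 [2y] zero: DF = P = 1927/2000 ≈ 0.963500
step 3 [3y] swap r/1=523/28919: DF=(1 − 523/28919·(0.980700+0.963500))/(1+523/28919) = 9477/10000 ≈ 0.947700
step 4 [4y] bond c/1=29/400: DF=(4848943/4000000 − 29/400·(0.980700+0.963500+0.947700))/(1+29/400) = 2337/2500 ≈ 0.934800

1 1 9807/10000
2 2 1927/2000
3 3 9477/10000
4 4 2337/2500
f(2y,3y) = ((1927/2000)/(9477/10000) − 1)/(1) = 158/9477 ≈ 1.6672%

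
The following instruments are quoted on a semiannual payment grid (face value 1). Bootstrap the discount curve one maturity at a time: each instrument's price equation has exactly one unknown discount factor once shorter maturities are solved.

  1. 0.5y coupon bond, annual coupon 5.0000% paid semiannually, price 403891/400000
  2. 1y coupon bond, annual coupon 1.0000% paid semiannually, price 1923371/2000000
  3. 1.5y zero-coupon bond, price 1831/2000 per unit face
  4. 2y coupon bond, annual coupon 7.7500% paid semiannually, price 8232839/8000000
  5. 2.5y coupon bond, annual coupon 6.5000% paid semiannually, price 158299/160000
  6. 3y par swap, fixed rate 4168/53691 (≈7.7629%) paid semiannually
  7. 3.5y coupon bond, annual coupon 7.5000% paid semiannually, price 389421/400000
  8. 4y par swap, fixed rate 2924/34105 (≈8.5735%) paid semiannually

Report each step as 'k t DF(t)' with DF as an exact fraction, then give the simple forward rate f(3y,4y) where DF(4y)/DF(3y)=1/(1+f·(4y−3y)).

step 1 [0.5y] bond c/2=1/40: DF=(403891/400000 − 1/40·(0))/(1+1/40) = 9851/10000 ≈ 0.985100
step 2 [1y] bond c/2=1/200: DF=(1923371/2000000 − 1/200·(0.985100))/(1+1/200) = 119/125 ≈ 0.952000
step 3 [1.5y] zero: DF = P = 1831/2000 ≈ 0.915500
step 4 [2y] bond c/2=31/800: DF=(8232839/8000000 − 31/800·(0.985100+0.952000+0.915500))/(1+31/800) = 8843/10000 ≈ 0.884300
step 5 [2.5y] bond c/2=13/400: DF=(158299/160000 − 13/400·(0.985100+0.952000+0.915500+0.884300))/(1+13/400) = 4203/5000 ≈ 0.840600
step 6 [3y] swap r/2=2084/53691: DF=(1 − 2084/53691·(0.985100+0.952000+0.915500+0.884300+0.840600))/(1+2084/53691) = 1979/2500 ≈ 0.791600
step 7 [3.5y] bond c/2=3/80: DF=(389421/400000 − 3/80·(0.985100+0.952000+0.915500+0.884300+0.840600+0.791600))/(1+3/80) = 7443/10000 ≈ 0.744300
step 8 [4y] swap r/2=1462/34105: DF=(1 − 1462/34105·(0.985100+0.952000+0.915500+0.884300+0.840600+0.791600+0.744300))/(1+1462/34105) = 1769/2500 ≈ 0.707600

1 1/2 9851/10000
2 1 119/125
3 3/2 1831/2000
4 2 8843/10000
5 5/2 4203/5000
6 3 1979/2500
7 7/2 7443/10000
8 4 1769/2500
f(3y,4y) = ((1979/2500)/(1769/2500) − 1)/(1) = 210/1769 ≈ 11.8711%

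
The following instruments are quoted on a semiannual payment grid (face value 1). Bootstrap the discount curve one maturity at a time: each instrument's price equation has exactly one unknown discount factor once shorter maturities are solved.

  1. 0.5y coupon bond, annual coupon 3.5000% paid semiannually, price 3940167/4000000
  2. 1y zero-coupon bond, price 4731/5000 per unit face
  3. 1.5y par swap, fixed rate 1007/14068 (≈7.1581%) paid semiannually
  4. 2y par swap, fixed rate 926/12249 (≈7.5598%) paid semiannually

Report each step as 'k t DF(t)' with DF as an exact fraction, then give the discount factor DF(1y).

1 1/2 9681/10000
2 1 4731/5000
3 3/2 8993/10000
4 2 8611/10000
DF(1y) = 4731/5000 ≈ 0.946200

step 1 [0.5y] bond c/2=7/400: DF=(3940167/4000000 − 7/400·(0))/(1+7/400) = 9681/10000 ≈ 0.968100
step 2 [1y] zero: DF = P = 4731/5000 ≈ 0.946200
step 3 [1.5y] swap r/2=1007/28136: DF=(1 − 1007/28136·(0.968100+0.946200))/(1+1007/28136) = 8993/10000 ≈ 0.899300
step 4 [2y] swap r/2=463/12249: DF=(1 − 463/12249·(0.968100+0.946200+0.899300))/(1+463/12249) = 8611/10000 ≈ 0.861100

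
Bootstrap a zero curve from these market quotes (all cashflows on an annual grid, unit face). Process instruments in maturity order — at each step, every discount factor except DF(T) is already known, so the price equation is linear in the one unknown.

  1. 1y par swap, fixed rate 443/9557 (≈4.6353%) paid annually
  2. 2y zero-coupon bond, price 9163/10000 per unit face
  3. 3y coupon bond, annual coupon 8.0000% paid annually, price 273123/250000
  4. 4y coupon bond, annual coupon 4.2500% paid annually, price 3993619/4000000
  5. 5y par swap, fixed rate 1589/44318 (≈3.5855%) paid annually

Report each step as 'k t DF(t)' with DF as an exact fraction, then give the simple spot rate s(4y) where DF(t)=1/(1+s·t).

1 1 9557/10000
2 2 9163/10000
3 3 8729/10000
4 4 4229/5000
5 5 8411/10000
s(4y) = (1/(4229/5000) − 1)/(4) = 771/16916 ≈ 4.5578%

step 1 [1y] swap r/1=443/9557: DF=(1 − 443/9557·(0))/(1+443/9557) = 9557/10000 ≈ 0.955700
step 2 [2y] zero: DF = P = 9163/10000 ≈ 0.916300
step 3 [3y] bond c/1=2/25: DF=(273123/250000 − 2/25·(0.955700+0.916300))/(1+2/25) = 8729/10000 ≈ 0.872900
step 4 [4y] bond c/1=17/400: DF=(3993619/4000000 − 17/400·(0.955700+0.916300+0.872900))/(1+17/400) = 4229/5000 ≈ 0.845800
step 5 [5y] swap r/1=1589/44318: DF=(1 − 1589/44318·(0.955700+0.916300+0.872900+0.845800))/(1+1589/44318) = 8411/10000 ≈ 0.841100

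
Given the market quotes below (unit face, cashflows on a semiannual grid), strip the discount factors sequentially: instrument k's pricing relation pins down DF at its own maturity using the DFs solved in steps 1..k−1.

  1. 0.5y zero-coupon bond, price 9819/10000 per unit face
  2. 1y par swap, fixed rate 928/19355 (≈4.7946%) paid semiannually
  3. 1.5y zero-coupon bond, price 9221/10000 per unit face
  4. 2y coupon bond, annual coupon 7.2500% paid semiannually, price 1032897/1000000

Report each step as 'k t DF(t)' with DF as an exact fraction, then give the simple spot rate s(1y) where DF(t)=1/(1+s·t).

1 1/2 9819/10000
2 1 596/625
3 3/2 9221/10000
4 2 1121/1250
s(1y) = (1/(596/625) − 1)/(1) = 29/596 ≈ 4.8658%

step 1 [0.5y] zero: DF = P = 9819/10000 ≈ 0.981900
step 2 [1y] swap r/2=464/19355: DF=(1 − 464/19355·(0.981900))/(1+464/19355) = 596/625 ≈ 0.953600
step 3 [1.5y] zero: DF = P = 9221/10000 ≈ 0.922100
step 4 [2y] bond c/2=29/800: DF=(1032897/1000000 − 29/800·(0.981900+0.953600+0.922100))/(1+29/800) = 1121/1250 ≈ 0.896800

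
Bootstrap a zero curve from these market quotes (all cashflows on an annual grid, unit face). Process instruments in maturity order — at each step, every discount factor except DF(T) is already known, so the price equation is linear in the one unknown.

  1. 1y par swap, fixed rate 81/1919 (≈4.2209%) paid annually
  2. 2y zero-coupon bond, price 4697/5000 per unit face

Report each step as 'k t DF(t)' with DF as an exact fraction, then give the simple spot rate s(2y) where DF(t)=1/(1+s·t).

1 1 1919/2000
2 2 4697/5000
s(2y) = (1/(4697/5000) − 1)/(2) = 303/9394 ≈ 3.2255%

step 1 [1y] swap r/1=81/1919: DF=(1 − 81/1919·(0))/(1+81/1919) = 1919/2000 ≈ 0.959500
step 2 [2y] zero: DF = P = 4697/5000 ≈ 0.939400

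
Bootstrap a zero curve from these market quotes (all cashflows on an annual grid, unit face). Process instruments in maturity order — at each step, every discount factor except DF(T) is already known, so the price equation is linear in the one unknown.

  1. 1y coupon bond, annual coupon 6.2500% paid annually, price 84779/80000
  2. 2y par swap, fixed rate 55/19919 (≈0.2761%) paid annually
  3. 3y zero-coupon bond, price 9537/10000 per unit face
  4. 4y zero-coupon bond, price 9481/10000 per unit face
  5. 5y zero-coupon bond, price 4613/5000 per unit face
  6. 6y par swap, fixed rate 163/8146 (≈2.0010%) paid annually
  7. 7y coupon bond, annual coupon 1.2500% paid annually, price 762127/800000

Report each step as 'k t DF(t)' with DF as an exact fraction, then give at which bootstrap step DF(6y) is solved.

step 1 [1y] bond c/1=1/16: DF=(84779/80000 − 1/16·(0))/(1+1/16) = 4987/5000 ≈ 0.997400
step 2 [2y] swap r/1=55/19919: DF=(1 − 55/19919·(0.997400))/(1+55/19919) = 1989/2000 ≈ 0.994500
step 3 [3y] zero: DF = P = 9537/10000 ≈ 0.953700
step 4 [4y] zero: DF = P = 9481/10000 ≈ 0.948100
step 5 [5y] zero: DF = P = 4613/5000 ≈ 0.922600
step 6 [6y] swap r/1=163/8146: DF=(1 − 163/8146·(0.997400+0.994500+0.953700+0.948100+0.922600))/(1+163/8146) = 8859/10000 ≈ 0.885900
step 7 [7y] bond c/1=1/80: DF=(762127/800000 − 1/80·(0.997400+0.994500+0.953700+0.948100+0.922600+0.885900))/(1+1/80) = 1741/2000 ≈ 0.870500

1 1 4987/5000
2 2 1989/2000
3 3 9537/10000
4 4 9481/10000
5 5 4613/5000
6 6 8859/10000
7 7 1741/2000
DF(6y) is solved at step 6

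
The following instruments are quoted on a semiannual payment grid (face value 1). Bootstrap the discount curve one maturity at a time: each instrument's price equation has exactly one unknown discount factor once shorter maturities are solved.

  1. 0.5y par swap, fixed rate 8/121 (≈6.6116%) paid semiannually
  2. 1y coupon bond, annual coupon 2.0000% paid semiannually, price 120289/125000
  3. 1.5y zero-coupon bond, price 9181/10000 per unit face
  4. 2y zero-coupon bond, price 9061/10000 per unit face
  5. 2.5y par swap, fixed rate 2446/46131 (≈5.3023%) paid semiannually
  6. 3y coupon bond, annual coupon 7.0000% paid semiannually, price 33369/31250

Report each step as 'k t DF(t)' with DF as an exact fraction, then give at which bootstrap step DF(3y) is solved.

1 1/2 121/125
2 1 1179/1250
3 3/2 9181/10000
4 2 9061/10000
5 5/2 8777/10000
6 3 8757/10000
DF(3y) is solved at step 6

step 1 [0.5y] swap r/2=4/121: DF=(1 − 4/121·(0))/(1+4/121) = 121/125 ≈ 0.968000
step 2 [1y] bond c/2=1/100: DF=(120289/125000 − 1/100·(0.968000))/(1+1/100) = 1179/1250 ≈ 0.943200
step 3 [1.5y] zero: DF = P = 9181/10000 ≈ 0.918100
step 4 [2y] zero: DF = P = 9061/10000 ≈ 0.906100
step 5 [2.5y] swap r/2=1223/46131: DF=(1 − 1223/46131·(0.968000+0.943200+0.918100+0.906100))/(1+1223/46131) = 8777/10000 ≈ 0.877700
step 6 [3y] bond c/2=7/200: DF=(33369/31250 − 7/200·(0.968000+0.943200+0.918100+0.906100+0.877700))/(1+7/200) = 8757/10000 ≈ 0.875700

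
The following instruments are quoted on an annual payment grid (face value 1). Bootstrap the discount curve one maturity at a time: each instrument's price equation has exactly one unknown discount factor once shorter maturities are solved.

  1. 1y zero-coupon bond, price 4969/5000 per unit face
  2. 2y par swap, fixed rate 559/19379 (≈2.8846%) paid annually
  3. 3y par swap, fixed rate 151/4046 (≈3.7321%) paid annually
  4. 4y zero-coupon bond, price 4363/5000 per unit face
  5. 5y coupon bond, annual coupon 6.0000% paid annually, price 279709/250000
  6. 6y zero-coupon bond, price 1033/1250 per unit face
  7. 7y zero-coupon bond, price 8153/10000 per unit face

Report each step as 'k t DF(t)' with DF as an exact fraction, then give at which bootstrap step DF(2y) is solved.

step 1 [1y] zero: DF = P = 4969/5000 ≈ 0.993800
step 2 [2y] swap r/1=559/19379: DF=(1 − 559/19379·(0.993800))/(1+559/19379) = 9441/10000 ≈ 0.944100
step 3 [3y] swap r/1=151/4046: DF=(1 − 151/4046·(0.993800+0.944100))/(1+151/4046) = 8943/10000 ≈ 0.894300
step 4 [4y] zero: DF = P = 4363/5000 ≈ 0.872600
step 5 [5y] bond c/1=3/50: DF=(279709/250000 − 3/50·(0.993800+0.944100+0.894300+0.872600))/(1+3/50) = 4229/5000 ≈ 0.845800
step 6 [6y] zero: DF = P = 1033/1250 ≈ 0.826400
step 7 [7y] zero: DF = P = 8153/10000 ≈ 0.815300

1 1 4969/5000
2 2 9441/10000
3 3 8943/10000
4 4 4363/5000
5 5 4229/5000
6 6 1033/1250
7 7 8153/10000
DF(2y) is solved at step 2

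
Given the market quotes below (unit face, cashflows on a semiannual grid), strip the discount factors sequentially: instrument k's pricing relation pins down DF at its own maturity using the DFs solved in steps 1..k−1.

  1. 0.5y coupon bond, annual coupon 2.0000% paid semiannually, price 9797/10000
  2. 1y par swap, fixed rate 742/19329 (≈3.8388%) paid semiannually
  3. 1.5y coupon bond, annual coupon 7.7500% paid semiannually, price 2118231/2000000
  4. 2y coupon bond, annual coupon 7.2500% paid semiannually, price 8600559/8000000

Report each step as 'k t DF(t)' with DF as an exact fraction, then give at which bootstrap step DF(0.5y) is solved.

1 1/2 97/100
2 1 9629/10000
3 3/2 379/400
4 2 9367/10000
DF(0.5y) is solved at step 1

step 1 [0.5y] bond c/2=1/100: DF=(9797/10000 − 1/100·(0))/(1+1/100) = 97/100 ≈ 0.970000
step 2 [1y] swap r/2=371/19329: DF=(1 − 371/19329·(0.970000))/(1+371/19329) = 9629/10000 ≈ 0.962900
step 3 [1.5y] bond c/2=31/800: DF=(2118231/2000000 − 31/800·(0.970000+0.962900))/(1+31/800) = 379/400 ≈ 0.947500
step 4 [2y] bond c/2=29/800: DF=(8600559/8000000 − 29/800·(0.970000+0.962900+0.947500))/(1+29/800) = 9367/10000 ≈ 0.936700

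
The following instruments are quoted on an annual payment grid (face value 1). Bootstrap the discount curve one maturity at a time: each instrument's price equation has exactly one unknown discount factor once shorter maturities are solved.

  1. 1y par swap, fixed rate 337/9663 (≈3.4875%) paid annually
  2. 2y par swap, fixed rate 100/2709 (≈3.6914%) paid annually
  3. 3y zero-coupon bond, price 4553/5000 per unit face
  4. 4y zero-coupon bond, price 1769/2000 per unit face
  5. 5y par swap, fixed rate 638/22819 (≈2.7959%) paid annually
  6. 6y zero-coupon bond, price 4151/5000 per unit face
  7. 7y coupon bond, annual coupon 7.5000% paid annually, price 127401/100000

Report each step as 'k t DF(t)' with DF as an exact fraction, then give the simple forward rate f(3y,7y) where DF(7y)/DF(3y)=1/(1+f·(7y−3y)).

step 1 [1y] swap r/1=337/9663: DF=(1 − 337/9663·(0))/(1+337/9663) = 9663/10000 ≈ 0.966300
step 2 [2y] swap r/1=100/2709: DF=(1 − 100/2709·(0.966300))/(1+100/2709) = 93/100 ≈ 0.930000
step 3 [3y] zero: DF = P = 4553/5000 ≈ 0.910600
step 4 [4y] zero: DF = P = 1769/2000 ≈ 0.884500
step 5 [5y] swap r/1=638/22819: DF=(1 − 638/22819·(0.966300+0.930000+0.910600+0.884500))/(1+638/22819) = 2181/2500 ≈ 0.872400
step 6 [6y] zero: DF = P = 4151/5000 ≈ 0.830200
step 7 [7y] bond c/1=3/40: DF=(127401/100000 − 3/40·(0.966300+0.930000+0.910600+0.884500+0.872400+0.830200))/(1+3/40) = 1011/1250 ≈ 0.808800

1 1 9663/10000
2 2 93/100
3 3 4553/5000
4 4 1769/2000
5 5 2181/2500
6 6 4151/5000
7 7 1011/1250
f(3y,7y) = ((4553/5000)/(1011/1250) − 1)/(4) = 509/16176 ≈ 3.1466%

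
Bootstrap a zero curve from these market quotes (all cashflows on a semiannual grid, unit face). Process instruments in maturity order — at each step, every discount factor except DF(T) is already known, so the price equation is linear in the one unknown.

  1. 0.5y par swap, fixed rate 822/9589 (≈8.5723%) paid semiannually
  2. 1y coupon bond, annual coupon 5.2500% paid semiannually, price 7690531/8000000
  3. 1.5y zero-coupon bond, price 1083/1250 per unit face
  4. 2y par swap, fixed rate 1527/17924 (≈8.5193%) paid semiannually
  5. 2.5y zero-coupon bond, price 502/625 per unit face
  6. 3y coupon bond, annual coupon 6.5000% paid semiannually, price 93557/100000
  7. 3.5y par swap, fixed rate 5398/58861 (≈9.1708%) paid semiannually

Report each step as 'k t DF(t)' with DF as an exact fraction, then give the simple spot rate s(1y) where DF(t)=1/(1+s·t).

step 1 [0.5y] swap r/2=411/9589: DF=(1 − 411/9589·(0))/(1+411/9589) = 9589/10000 ≈ 0.958900
step 2 [1y] bond c/2=21/800: DF=(7690531/8000000 − 21/800·(0.958900))/(1+21/800) = 4561/5000 ≈ 0.912200
step 3 [1.5y] zero: DF = P = 1083/1250 ≈ 0.866400
step 4 [2y] swap r/2=1527/35848: DF=(1 − 1527/35848·(0.958900+0.912200+0.866400))/(1+1527/35848) = 8473/10000 ≈ 0.847300
step 5 [2.5y] zero: DF = P = 502/625 ≈ 0.803200
step 6 [3y] bond c/2=13/400: DF=(93557/100000 − 13/400·(0.958900+0.912200+0.866400+0.847300+0.803200))/(1+13/400) = 96/125 ≈ 0.768000
step 7 [3.5y] swap r/2=2699/58861: DF=(1 − 2699/58861·(0.958900+0.912200+0.866400+0.847300+0.803200+0.768000))/(1+2699/58861) = 7301/10000 ≈ 0.730100

1 1/2 9589/10000
2 1 4561/5000
3 3/2 1083/1250
4 2 8473/10000
5 5/2 502/625
6 3 96/125
7 7/2 7301/10000
s(1y) = (1/(4561/5000) − 1)/(1) = 439/4561 ≈ 9.6251%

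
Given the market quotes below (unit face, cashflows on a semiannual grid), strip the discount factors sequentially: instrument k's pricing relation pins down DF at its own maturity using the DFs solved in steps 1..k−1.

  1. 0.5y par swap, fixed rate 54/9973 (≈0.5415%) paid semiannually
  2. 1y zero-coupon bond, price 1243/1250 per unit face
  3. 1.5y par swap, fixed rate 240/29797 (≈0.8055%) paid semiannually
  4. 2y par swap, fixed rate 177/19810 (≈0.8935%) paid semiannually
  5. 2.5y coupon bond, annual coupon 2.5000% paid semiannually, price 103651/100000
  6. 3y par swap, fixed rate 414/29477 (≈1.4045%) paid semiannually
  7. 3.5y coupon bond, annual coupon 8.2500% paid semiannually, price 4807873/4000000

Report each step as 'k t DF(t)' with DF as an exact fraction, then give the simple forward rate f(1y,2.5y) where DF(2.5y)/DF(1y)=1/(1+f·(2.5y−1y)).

step 1 [0.5y] swap r/2=27/9973: DF=(1 − 27/9973·(0))/(1+27/9973) = 9973/10000 ≈ 0.997300
step 2 [1y] zero: DF = P = 1243/1250 ≈ 0.994400
step 3 [1.5y] swap r/2=120/29797: DF=(1 − 120/29797·(0.997300+0.994400))/(1+120/29797) = 247/250 ≈ 0.988000
step 4 [2y] swap r/2=177/39620: DF=(1 − 177/39620·(0.997300+0.994400+0.988000))/(1+177/39620) = 9823/10000 ≈ 0.982300
step 5 [2.5y] bond c/2=1/80: DF=(103651/100000 − 1/80·(0.997300+0.994400+0.988000+0.982300))/(1+1/80) = 2437/2500 ≈ 0.974800
step 6 [3y] swap r/2=207/29477: DF=(1 − 207/29477·(0.997300+0.994400+0.988000+0.982300+0.974800))/(1+207/29477) = 4793/5000 ≈ 0.958600
step 7 [3.5y] bond c/2=33/800: DF=(4807873/4000000 − 33/800·(0.997300+0.994400+0.988000+0.982300+0.974800+0.958600))/(1+33/800) = 1151/1250 ≈ 0.920800

1 1/2 9973/10000
2 1 1243/1250
3 3/2 247/250
4 2 9823/10000
5 5/2 2437/2500
6 3 4793/5000
7 7/2 1151/1250
f(1y,2.5y) = ((1243/1250)/(2437/2500) − 1)/(3/2) = 98/7311 ≈ 1.3404%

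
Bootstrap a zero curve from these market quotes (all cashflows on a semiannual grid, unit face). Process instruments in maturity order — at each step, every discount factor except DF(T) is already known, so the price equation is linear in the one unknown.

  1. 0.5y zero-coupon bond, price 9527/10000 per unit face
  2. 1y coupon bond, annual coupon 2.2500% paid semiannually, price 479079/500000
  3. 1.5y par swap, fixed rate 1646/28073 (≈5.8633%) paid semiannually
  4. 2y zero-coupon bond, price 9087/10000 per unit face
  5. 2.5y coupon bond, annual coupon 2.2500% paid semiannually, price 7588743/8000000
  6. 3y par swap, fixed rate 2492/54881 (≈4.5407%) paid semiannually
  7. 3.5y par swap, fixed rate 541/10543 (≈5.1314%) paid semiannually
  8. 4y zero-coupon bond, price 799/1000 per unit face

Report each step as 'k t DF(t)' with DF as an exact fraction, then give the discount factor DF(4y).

step 1 [0.5y] zero: DF = P = 9527/10000 ≈ 0.952700
step 2 [1y] bond c/2=9/800: DF=(479079/500000 − 9/800·(0.952700))/(1+9/800) = 9369/10000 ≈ 0.936900
step 3 [1.5y] swap r/2=823/28073: DF=(1 − 823/28073·(0.952700+0.936900))/(1+823/28073) = 9177/10000 ≈ 0.917700
step 4 [2y] zero: DF = P = 9087/10000 ≈ 0.908700
step 5 [2.5y] bond c/2=9/800: DF=(7588743/8000000 − 9/800·(0.952700+0.936900+0.917700+0.908700))/(1+9/800) = 8967/10000 ≈ 0.896700
step 6 [3y] swap r/2=1246/54881: DF=(1 − 1246/54881·(0.952700+0.936900+0.917700+0.908700+0.896700))/(1+1246/54881) = 4377/5000 ≈ 0.875400
step 7 [3.5y] swap r/2=541/21086: DF=(1 − 541/21086·(0.952700+0.936900+0.917700+0.908700+0.896700+0.875400))/(1+541/21086) = 8377/10000 ≈ 0.837700
step 8 [4y] zero: DF = P = 799/1000 ≈ 0.799000

1 1/2 9527/10000
2 1 9369/10000
3 3/2 9177/10000
4 2 9087/10000
5 5/2 8967/10000
6 3 4377/5000
7 7/2 8377/10000
8 4 799/1000
DF(4y) = 799/1000 ≈ 0.799000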